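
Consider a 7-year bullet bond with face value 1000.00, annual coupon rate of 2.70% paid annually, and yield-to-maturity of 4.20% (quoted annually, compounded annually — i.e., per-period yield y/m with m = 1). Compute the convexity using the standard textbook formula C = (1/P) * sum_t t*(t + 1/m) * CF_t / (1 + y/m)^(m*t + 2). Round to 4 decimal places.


Answer: Convexity = 46.1313

Derivation:
Coupon per period c = face * coupon_rate / m = 27.000000
Periods per year m = 1; per-period yield y/m = 0.042000
Number of cashflows N = 7
Cashflows (t years, CF_t, discount factor 1/(1+y/m)^(m*t), PV):
  t = 1.0000: CF_t = 27.000000, DF = 0.959693, PV = 25.911708
  t = 2.0000: CF_t = 27.000000, DF = 0.921010, PV = 24.867282
  t = 3.0000: CF_t = 27.000000, DF = 0.883887, PV = 23.864954
  t = 4.0000: CF_t = 27.000000, DF = 0.848260, PV = 22.903027
  t = 5.0000: CF_t = 27.000000, DF = 0.814069, PV = 21.979873
  t = 6.0000: CF_t = 27.000000, DF = 0.781257, PV = 21.093928
  t = 7.0000: CF_t = 1027.000000, DF = 0.749766, PV = 770.010081
Price P = sum_t PV_t = 910.630853
Convexity numerator sum_t t*(t + 1/m) * CF_t / (1+y/m)^(m*t + 2):
  t = 1.0000: term = 47.729909
  t = 2.0000: term = 137.418163
  t = 3.0000: term = 263.758470
  t = 4.0000: term = 421.878551
  t = 5.0000: term = 607.310774
  t = 6.0000: term = 815.964572
  t = 7.0000: term = 39714.490921
Convexity = (1/P) * sum = 42008.551361 / 910.630853 = 46.131263


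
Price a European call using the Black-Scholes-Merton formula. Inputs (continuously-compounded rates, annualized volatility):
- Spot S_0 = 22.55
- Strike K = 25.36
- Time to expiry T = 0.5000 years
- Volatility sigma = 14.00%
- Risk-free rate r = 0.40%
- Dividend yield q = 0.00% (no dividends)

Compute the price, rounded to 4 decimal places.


d1 = (ln(S/K) + (r - q + 0.5*sigma^2) * T) / (sigma * sqrt(T)) = -1.11660306
d2 = d1 - sigma * sqrt(T) = -1.21559801
exp(-rT) = 0.99800200; exp(-qT) = 1.00000000
C = S_0 * exp(-qT) * N(d1) - K * exp(-rT) * N(d2)
N(d1) = 0.13208204; N(d2) = 0.11206905
C = 22.5500 * 1.00000000 * 0.13208204 - 25.3600 * 0.99800200 * 0.11206905 = 0.1421

Answer: Price = 0.1421


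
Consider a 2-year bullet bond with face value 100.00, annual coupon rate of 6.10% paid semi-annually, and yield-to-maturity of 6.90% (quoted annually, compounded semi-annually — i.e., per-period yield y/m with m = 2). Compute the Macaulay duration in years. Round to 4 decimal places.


Coupon per period c = face * coupon_rate / m = 3.050000
Periods per year m = 2; per-period yield y/m = 0.034500
Number of cashflows N = 4
Cashflows (t years, CF_t, discount factor 1/(1+y/m)^(m*t), PV):
  t = 0.5000: CF_t = 3.050000, DF = 0.966651, PV = 2.948284
  t = 1.0000: CF_t = 3.050000, DF = 0.934413, PV = 2.849961
  t = 1.5000: CF_t = 3.050000, DF = 0.903251, PV = 2.754916
  t = 2.0000: CF_t = 103.050000, DF = 0.873128, PV = 89.975862
Price P = sum_t PV_t = 98.529023
Macaulay numerator sum_t t * PV_t:
  t * PV_t at t = 0.5000: 1.474142
  t * PV_t at t = 1.0000: 2.849961
  t * PV_t at t = 1.5000: 4.132374
  t * PV_t at t = 2.0000: 179.951724
Macaulay duration D = (sum_t t * PV_t) / P = 188.408201 / 98.529023 = 1.912210

Answer: Macaulay duration = 1.9122 years


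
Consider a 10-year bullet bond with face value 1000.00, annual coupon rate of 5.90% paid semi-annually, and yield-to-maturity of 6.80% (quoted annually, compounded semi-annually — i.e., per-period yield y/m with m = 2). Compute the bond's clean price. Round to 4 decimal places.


Coupon per period c = face * coupon_rate / m = 29.500000
Periods per year m = 2; per-period yield y/m = 0.034000
Number of cashflows N = 20
Cashflows (t years, CF_t, discount factor 1/(1+y/m)^(m*t), PV):
  t = 0.5000: CF_t = 29.500000, DF = 0.967118, PV = 28.529981
  t = 1.0000: CF_t = 29.500000, DF = 0.935317, PV = 27.591858
  t = 1.5000: CF_t = 29.500000, DF = 0.904562, PV = 26.684582
  t = 2.0000: CF_t = 29.500000, DF = 0.874818, PV = 25.807139
  t = 2.5000: CF_t = 29.500000, DF = 0.846052, PV = 24.958548
  t = 3.0000: CF_t = 29.500000, DF = 0.818233, PV = 24.137861
  t = 3.5000: CF_t = 29.500000, DF = 0.791327, PV = 23.344160
  t = 4.0000: CF_t = 29.500000, DF = 0.765307, PV = 22.576557
  t = 4.5000: CF_t = 29.500000, DF = 0.740142, PV = 21.834194
  t = 5.0000: CF_t = 29.500000, DF = 0.715805, PV = 21.116242
  t = 5.5000: CF_t = 29.500000, DF = 0.692268, PV = 20.421897
  t = 6.0000: CF_t = 29.500000, DF = 0.669505, PV = 19.750384
  t = 6.5000: CF_t = 29.500000, DF = 0.647490, PV = 19.100952
  t = 7.0000: CF_t = 29.500000, DF = 0.626199, PV = 18.472874
  t = 7.5000: CF_t = 29.500000, DF = 0.605608, PV = 17.865449
  t = 8.0000: CF_t = 29.500000, DF = 0.585695, PV = 17.277997
  t = 8.5000: CF_t = 29.500000, DF = 0.566436, PV = 16.709862
  t = 9.0000: CF_t = 29.500000, DF = 0.547810, PV = 16.160408
  t = 9.5000: CF_t = 29.500000, DF = 0.529797, PV = 15.629021
  t = 10.0000: CF_t = 1029.500000, DF = 0.512377, PV = 527.491634
Price P = sum_t PV_t = 935.461599

Answer: Price = 935.4616


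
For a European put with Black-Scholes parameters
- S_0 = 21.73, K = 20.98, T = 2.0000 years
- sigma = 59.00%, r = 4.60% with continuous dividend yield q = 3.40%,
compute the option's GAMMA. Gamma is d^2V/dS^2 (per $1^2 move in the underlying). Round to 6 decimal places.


Answer: Gamma = 0.018249

Derivation:
d1 = 0.4880525206; d2 = -0.3463334812
phi(d1) = 0.3541494908; exp(-qT) = 0.9342604736; exp(-rT) = 0.9121051495
Gamma = exp(-qT) * phi(d1) / (S * sigma * sqrt(T)) = 0.9342604736 * 0.3541494908 / (21.7300 * 0.5900 * 1.4142135624) = 0.018249


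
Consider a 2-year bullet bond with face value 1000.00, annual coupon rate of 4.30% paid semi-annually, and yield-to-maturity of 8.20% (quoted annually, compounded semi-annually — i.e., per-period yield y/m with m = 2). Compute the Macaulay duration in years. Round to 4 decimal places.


Coupon per period c = face * coupon_rate / m = 21.500000
Periods per year m = 2; per-period yield y/m = 0.041000
Number of cashflows N = 4
Cashflows (t years, CF_t, discount factor 1/(1+y/m)^(m*t), PV):
  t = 0.5000: CF_t = 21.500000, DF = 0.960615, PV = 20.653218
  t = 1.0000: CF_t = 21.500000, DF = 0.922781, PV = 19.839787
  t = 1.5000: CF_t = 21.500000, DF = 0.886437, PV = 19.058393
  t = 2.0000: CF_t = 1021.500000, DF = 0.851524, PV = 869.832145
Price P = sum_t PV_t = 929.383542
Macaulay numerator sum_t t * PV_t:
  t * PV_t at t = 0.5000: 10.326609
  t * PV_t at t = 1.0000: 19.839787
  t * PV_t at t = 1.5000: 28.587589
  t * PV_t at t = 2.0000: 1739.664289
Macaulay duration D = (sum_t t * PV_t) / P = 1798.418274 / 929.383542 = 1.935066

Answer: Macaulay duration = 1.9351 years


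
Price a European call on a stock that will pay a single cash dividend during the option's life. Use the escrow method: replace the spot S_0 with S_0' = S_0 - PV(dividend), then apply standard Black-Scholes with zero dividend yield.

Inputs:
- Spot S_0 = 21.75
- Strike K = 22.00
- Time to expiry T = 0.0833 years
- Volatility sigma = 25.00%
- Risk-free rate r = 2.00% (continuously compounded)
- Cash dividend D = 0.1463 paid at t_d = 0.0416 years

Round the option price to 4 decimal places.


Answer: Price = 0.4635

Derivation:
PV(D) = D * exp(-r * t_d) = 0.1463 * 0.99916835 = 0.14617833
S_0' = S_0 - PV(D) = 21.7500 - 0.14617833 = 21.60382167
d1 = (ln(S_0'/K) + (r + sigma^2/2)*T) / (sigma*sqrt(T)) = -0.19268555
d2 = d1 - sigma*sqrt(T) = -0.26483990
exp(-rT) = 0.99833539
N(d1) = 0.42360262; N(d2) = 0.39556640
C = S_0' * N(d1) - K * exp(-rT) * N(d2) = 21.60382167 * 0.42360262 - 22.0000 * 0.99833539 * 0.39556640 = 0.4635


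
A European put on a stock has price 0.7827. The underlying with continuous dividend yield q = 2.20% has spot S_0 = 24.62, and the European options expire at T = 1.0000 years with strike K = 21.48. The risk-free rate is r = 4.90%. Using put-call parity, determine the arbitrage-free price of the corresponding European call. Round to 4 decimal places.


Put-call parity: C - P = S_0 * exp(-qT) - K * exp(-rT).
S_0 * exp(-qT) = 24.6200 * 0.97824024 = 24.08427459
K * exp(-rT) = 21.4800 * 0.95218113 = 20.45285067
C = P + S*exp(-qT) - K*exp(-rT)
C = 0.7827 + 24.08427459 - 20.45285067 = 4.4141

Answer: Call price = 4.4141


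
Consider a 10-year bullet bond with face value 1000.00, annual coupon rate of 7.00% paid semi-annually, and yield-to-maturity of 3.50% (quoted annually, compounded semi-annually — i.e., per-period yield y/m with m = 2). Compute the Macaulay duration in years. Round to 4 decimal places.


Coupon per period c = face * coupon_rate / m = 35.000000
Periods per year m = 2; per-period yield y/m = 0.017500
Number of cashflows N = 20
Cashflows (t years, CF_t, discount factor 1/(1+y/m)^(m*t), PV):
  t = 0.5000: CF_t = 35.000000, DF = 0.982801, PV = 34.398034
  t = 1.0000: CF_t = 35.000000, DF = 0.965898, PV = 33.806422
  t = 1.5000: CF_t = 35.000000, DF = 0.949285, PV = 33.224985
  t = 2.0000: CF_t = 35.000000, DF = 0.932959, PV = 32.653548
  t = 2.5000: CF_t = 35.000000, DF = 0.916913, PV = 32.091939
  t = 3.0000: CF_t = 35.000000, DF = 0.901143, PV = 31.539989
  t = 3.5000: CF_t = 35.000000, DF = 0.885644, PV = 30.997532
  t = 4.0000: CF_t = 35.000000, DF = 0.870412, PV = 30.464405
  t = 4.5000: CF_t = 35.000000, DF = 0.855441, PV = 29.940447
  t = 5.0000: CF_t = 35.000000, DF = 0.840729, PV = 29.425501
  t = 5.5000: CF_t = 35.000000, DF = 0.826269, PV = 28.919411
  t = 6.0000: CF_t = 35.000000, DF = 0.812058, PV = 28.422026
  t = 6.5000: CF_t = 35.000000, DF = 0.798091, PV = 27.933195
  t = 7.0000: CF_t = 35.000000, DF = 0.784365, PV = 27.452771
  t = 7.5000: CF_t = 35.000000, DF = 0.770875, PV = 26.980611
  t = 8.0000: CF_t = 35.000000, DF = 0.757616, PV = 26.516571
  t = 8.5000: CF_t = 35.000000, DF = 0.744586, PV = 26.060512
  t = 9.0000: CF_t = 35.000000, DF = 0.731780, PV = 25.612297
  t = 9.5000: CF_t = 35.000000, DF = 0.719194, PV = 25.171790
  t = 10.0000: CF_t = 1035.000000, DF = 0.706825, PV = 731.563437
Price P = sum_t PV_t = 1293.175423
Macaulay numerator sum_t t * PV_t:
  t * PV_t at t = 0.5000: 17.199017
  t * PV_t at t = 1.0000: 33.806422
  t * PV_t at t = 1.5000: 49.837477
  t * PV_t at t = 2.0000: 65.307095
  t * PV_t at t = 2.5000: 80.229847
  t * PV_t at t = 3.0000: 94.619967
  t * PV_t at t = 3.5000: 108.491363
  t * PV_t at t = 4.0000: 121.857620
  t * PV_t at t = 4.5000: 134.732013
  t * PV_t at t = 5.0000: 147.127505
  t * PV_t at t = 5.5000: 159.056762
  t * PV_t at t = 6.0000: 170.532155
  t * PV_t at t = 6.5000: 181.565767
  t * PV_t at t = 7.0000: 192.169400
  t * PV_t at t = 7.5000: 202.354580
  t * PV_t at t = 8.0000: 212.132566
  t * PV_t at t = 8.5000: 221.514350
  t * PV_t at t = 9.0000: 230.510669
  t * PV_t at t = 9.5000: 239.132007
  t * PV_t at t = 10.0000: 7315.634374
Macaulay duration D = (sum_t t * PV_t) / P = 9977.810956 / 1293.175423 = 7.715744

Answer: Macaulay duration = 7.7157 years


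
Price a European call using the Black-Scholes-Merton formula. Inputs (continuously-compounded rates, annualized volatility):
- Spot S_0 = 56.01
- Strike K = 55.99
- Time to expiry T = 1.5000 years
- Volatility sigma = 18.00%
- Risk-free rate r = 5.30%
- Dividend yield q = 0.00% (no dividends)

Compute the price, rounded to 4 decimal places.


Answer: Price = 7.1822

Derivation:
d1 = (ln(S/K) + (r - q + 0.5*sigma^2) * T) / (sigma * sqrt(T)) = 0.47246639
d2 = d1 - sigma * sqrt(T) = 0.25201232
exp(-rT) = 0.92357802; exp(-qT) = 1.00000000
C = S_0 * exp(-qT) * N(d1) - K * exp(-rT) * N(d2)
N(d1) = 0.68170304; N(d2) = 0.59948423
C = 56.0100 * 1.00000000 * 0.68170304 - 55.9900 * 0.92357802 * 0.59948423 = 7.1822


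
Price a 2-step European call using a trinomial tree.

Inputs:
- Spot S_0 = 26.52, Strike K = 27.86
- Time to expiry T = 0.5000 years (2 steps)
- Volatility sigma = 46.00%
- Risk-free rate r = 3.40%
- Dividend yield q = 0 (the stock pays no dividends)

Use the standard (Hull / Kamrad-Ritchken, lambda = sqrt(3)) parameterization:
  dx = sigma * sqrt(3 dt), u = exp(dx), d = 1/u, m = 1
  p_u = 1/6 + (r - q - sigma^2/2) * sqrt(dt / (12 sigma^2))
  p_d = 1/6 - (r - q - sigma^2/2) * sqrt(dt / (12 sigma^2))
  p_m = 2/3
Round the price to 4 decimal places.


Answer: Price = V(0,0) = 2.8316

Derivation:
dt = T/N = 0.250000; dx = sigma*sqrt(3*dt) = 0.398372
u = exp(dx) = 1.489398; d = 1/u = 0.671412
p_u = 0.144137, p_m = 0.666667, p_d = 0.189196
Discount per step: exp(-r*dt) = 0.991536
Stock lattice S(k, j) with j the centered position index:
  k=0: S(0,+0) = 26.5200
  k=1: S(1,-1) = 17.8059; S(1,+0) = 26.5200; S(1,+1) = 39.4988
  k=2: S(2,-2) = 11.9551; S(2,-1) = 17.8059; S(2,+0) = 26.5200; S(2,+1) = 39.4988; S(2,+2) = 58.8294
Terminal payoffs V(N, j) = max(S_T - K, 0):
  V(2,-2) = 0.000000; V(2,-1) = 0.000000; V(2,+0) = 0.000000; V(2,+1) = 11.638822; V(2,+2) = 30.969447
Backward induction: V(k, j) = exp(-r*dt) * [p_u * V(k+1, j+1) + p_m * V(k+1, j) + p_d * V(k+1, j-1)]
  V(1,-1) = exp(-r*dt) * [p_u*0.000000 + p_m*0.000000 + p_d*0.000000] = 0.000000
  V(1,+0) = exp(-r*dt) * [p_u*11.638822 + p_m*0.000000 + p_d*0.000000] = 1.663391
  V(1,+1) = exp(-r*dt) * [p_u*30.969447 + p_m*11.638822 + p_d*0.000000] = 12.119616
  V(0,+0) = exp(-r*dt) * [p_u*12.119616 + p_m*1.663391 + p_d*0.000000] = 2.831646


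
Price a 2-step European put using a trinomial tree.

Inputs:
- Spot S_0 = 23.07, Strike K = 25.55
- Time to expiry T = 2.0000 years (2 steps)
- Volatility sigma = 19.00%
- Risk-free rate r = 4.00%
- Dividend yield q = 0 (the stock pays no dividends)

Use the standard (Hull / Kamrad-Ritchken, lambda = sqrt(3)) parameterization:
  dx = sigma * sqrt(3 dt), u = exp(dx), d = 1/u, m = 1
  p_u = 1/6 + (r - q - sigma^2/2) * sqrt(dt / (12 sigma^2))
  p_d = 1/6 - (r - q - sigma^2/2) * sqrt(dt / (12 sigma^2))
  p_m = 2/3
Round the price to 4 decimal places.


dt = T/N = 1.000000; dx = sigma*sqrt(3*dt) = 0.329090
u = exp(dx) = 1.389702; d = 1/u = 0.719579
p_u = 0.200016, p_m = 0.666667, p_d = 0.133317
Discount per step: exp(-r*dt) = 0.960789
Stock lattice S(k, j) with j the centered position index:
  k=0: S(0,+0) = 23.0700
  k=1: S(1,-1) = 16.6007; S(1,+0) = 23.0700; S(1,+1) = 32.0604
  k=2: S(2,-2) = 11.9455; S(2,-1) = 16.6007; S(2,+0) = 23.0700; S(2,+1) = 32.0604; S(2,+2) = 44.5545
Terminal payoffs V(N, j) = max(K - S_T, 0):
  V(2,-2) = 13.604510; V(2,-1) = 8.949324; V(2,+0) = 2.480000; V(2,+1) = 0.000000; V(2,+2) = 0.000000
Backward induction: V(k, j) = exp(-r*dt) * [p_u * V(k+1, j+1) + p_m * V(k+1, j) + p_d * V(k+1, j-1)]
  V(1,-1) = exp(-r*dt) * [p_u*2.480000 + p_m*8.949324 + p_d*13.604510] = 7.951465
  V(1,+0) = exp(-r*dt) * [p_u*0.000000 + p_m*2.480000 + p_d*8.949324] = 2.734821
  V(1,+1) = exp(-r*dt) * [p_u*0.000000 + p_m*0.000000 + p_d*2.480000] = 0.317662
  V(0,+0) = exp(-r*dt) * [p_u*0.317662 + p_m*2.734821 + p_d*7.951465] = 2.831271

Answer: Price = V(0,0) = 2.8313


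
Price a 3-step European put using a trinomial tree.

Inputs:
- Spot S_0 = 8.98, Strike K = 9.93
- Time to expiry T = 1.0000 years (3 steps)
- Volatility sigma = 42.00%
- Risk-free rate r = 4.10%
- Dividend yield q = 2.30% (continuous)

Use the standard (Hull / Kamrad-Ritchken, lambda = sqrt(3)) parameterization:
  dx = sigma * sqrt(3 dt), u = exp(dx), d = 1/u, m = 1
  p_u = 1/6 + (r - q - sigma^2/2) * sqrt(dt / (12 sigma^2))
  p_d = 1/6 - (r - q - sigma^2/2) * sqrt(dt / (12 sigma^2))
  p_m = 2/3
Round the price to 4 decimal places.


Answer: Price = V(0,0) = 1.9246

Derivation:
dt = T/N = 0.333333; dx = sigma*sqrt(3*dt) = 0.420000
u = exp(dx) = 1.521962; d = 1/u = 0.657047
p_u = 0.138810, p_m = 0.666667, p_d = 0.194524
Discount per step: exp(-r*dt) = 0.986426
Stock lattice S(k, j) with j the centered position index:
  k=0: S(0,+0) = 8.9800
  k=1: S(1,-1) = 5.9003; S(1,+0) = 8.9800; S(1,+1) = 13.6672
  k=2: S(2,-2) = 3.8768; S(2,-1) = 5.9003; S(2,+0) = 8.9800; S(2,+1) = 13.6672; S(2,+2) = 20.8010
  k=3: S(3,-3) = 2.5472; S(3,-2) = 3.8768; S(3,-1) = 5.9003; S(3,+0) = 8.9800; S(3,+1) = 13.6672; S(3,+2) = 20.8010; S(3,+3) = 31.6583
Terminal payoffs V(N, j) = max(K - S_T, 0):
  V(3,-3) = 7.382787; V(3,-2) = 6.053239; V(3,-1) = 4.029720; V(3,+0) = 0.950000; V(3,+1) = 0.000000; V(3,+2) = 0.000000; V(3,+3) = 0.000000
Backward induction: V(k, j) = exp(-r*dt) * [p_u * V(k+1, j+1) + p_m * V(k+1, j) + p_d * V(k+1, j-1)]
  V(2,-2) = exp(-r*dt) * [p_u*4.029720 + p_m*6.053239 + p_d*7.382787] = 5.949121
  V(2,-1) = exp(-r*dt) * [p_u*0.950000 + p_m*4.029720 + p_d*6.053239] = 3.941610
  V(2,+0) = exp(-r*dt) * [p_u*0.000000 + p_m*0.950000 + p_d*4.029720] = 1.397973
  V(2,+1) = exp(-r*dt) * [p_u*0.000000 + p_m*0.000000 + p_d*0.950000] = 0.182289
  V(2,+2) = exp(-r*dt) * [p_u*0.000000 + p_m*0.000000 + p_d*0.000000] = 0.000000
  V(1,-1) = exp(-r*dt) * [p_u*1.397973 + p_m*3.941610 + p_d*5.949121] = 3.925027
  V(1,+0) = exp(-r*dt) * [p_u*0.182289 + p_m*1.397973 + p_d*3.941610] = 1.700621
  V(1,+1) = exp(-r*dt) * [p_u*0.000000 + p_m*0.182289 + p_d*1.397973] = 0.388124
  V(0,+0) = exp(-r*dt) * [p_u*0.388124 + p_m*1.700621 + p_d*3.925027] = 1.924650


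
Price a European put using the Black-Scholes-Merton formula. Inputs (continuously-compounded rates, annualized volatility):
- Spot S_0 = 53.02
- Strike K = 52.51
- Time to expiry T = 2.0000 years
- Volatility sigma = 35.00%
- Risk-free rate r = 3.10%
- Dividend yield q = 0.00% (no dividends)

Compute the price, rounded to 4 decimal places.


d1 = (ln(S/K) + (r - q + 0.5*sigma^2) * T) / (sigma * sqrt(T)) = 0.39227370
d2 = d1 - sigma * sqrt(T) = -0.10270105
exp(-rT) = 0.93988289; exp(-qT) = 1.00000000
P = K * exp(-rT) * N(-d2) - S_0 * exp(-qT) * N(-d1)
N(-d1) = 0.34742800; N(-d2) = 0.54089988
P = 52.5100 * 0.93988289 * 0.54089988 - 53.0200 * 1.00000000 * 0.34742800 = 8.2745

Answer: Price = 8.2745


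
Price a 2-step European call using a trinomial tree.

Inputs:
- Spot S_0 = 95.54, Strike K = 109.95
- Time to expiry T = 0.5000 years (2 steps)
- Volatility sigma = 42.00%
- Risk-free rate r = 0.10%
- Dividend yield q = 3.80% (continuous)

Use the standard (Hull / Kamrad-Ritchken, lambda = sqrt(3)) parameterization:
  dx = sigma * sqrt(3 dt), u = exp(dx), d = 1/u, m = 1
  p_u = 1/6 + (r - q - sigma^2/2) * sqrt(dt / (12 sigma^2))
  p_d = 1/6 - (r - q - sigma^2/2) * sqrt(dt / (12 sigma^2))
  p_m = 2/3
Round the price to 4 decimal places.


dt = T/N = 0.250000; dx = sigma*sqrt(3*dt) = 0.363731
u = exp(dx) = 1.438687; d = 1/u = 0.695078
p_u = 0.123640, p_m = 0.666667, p_d = 0.209693
Discount per step: exp(-r*dt) = 0.999750
Stock lattice S(k, j) with j the centered position index:
  k=0: S(0,+0) = 95.5400
  k=1: S(1,-1) = 66.4078; S(1,+0) = 95.5400; S(1,+1) = 137.4521
  k=2: S(2,-2) = 46.1586; S(2,-1) = 66.4078; S(2,+0) = 95.5400; S(2,+1) = 137.4521; S(2,+2) = 197.7505
Terminal payoffs V(N, j) = max(S_T - K, 0):
  V(2,-2) = 0.000000; V(2,-1) = 0.000000; V(2,+0) = 0.000000; V(2,+1) = 27.502125; V(2,+2) = 87.800542
Backward induction: V(k, j) = exp(-r*dt) * [p_u * V(k+1, j+1) + p_m * V(k+1, j) + p_d * V(k+1, j-1)]
  V(1,-1) = exp(-r*dt) * [p_u*0.000000 + p_m*0.000000 + p_d*0.000000] = 0.000000
  V(1,+0) = exp(-r*dt) * [p_u*27.502125 + p_m*0.000000 + p_d*0.000000] = 3.399522
  V(1,+1) = exp(-r*dt) * [p_u*87.800542 + p_m*27.502125 + p_d*0.000000] = 29.183141
  V(0,+0) = exp(-r*dt) * [p_u*29.183141 + p_m*3.399522 + p_d*0.000000] = 5.873092

Answer: Price = V(0,0) = 5.8731


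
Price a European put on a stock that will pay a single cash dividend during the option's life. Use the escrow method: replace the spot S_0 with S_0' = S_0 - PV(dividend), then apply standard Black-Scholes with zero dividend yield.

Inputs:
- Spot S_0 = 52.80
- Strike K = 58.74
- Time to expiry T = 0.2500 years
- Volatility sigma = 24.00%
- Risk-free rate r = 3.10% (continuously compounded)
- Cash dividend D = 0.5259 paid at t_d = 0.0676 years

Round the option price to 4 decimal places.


PV(D) = D * exp(-r * t_d) = 0.5259 * 0.99790659 = 0.52479908
S_0' = S_0 - PV(D) = 52.8000 - 0.52479908 = 52.27520092
d1 = (ln(S_0'/K) + (r + sigma^2/2)*T) / (sigma*sqrt(T)) = -0.84707364
d2 = d1 - sigma*sqrt(T) = -0.96707364
exp(-rT) = 0.99227995
N(-d1) = 0.80152296; N(-d2) = 0.83324639
P = K * exp(-rT) * N(-d2) - S_0' * N(-d1) = 58.7400 * 0.99227995 * 0.83324639 - 52.27520092 * 0.80152296 = 6.6673

Answer: Price = 6.6673


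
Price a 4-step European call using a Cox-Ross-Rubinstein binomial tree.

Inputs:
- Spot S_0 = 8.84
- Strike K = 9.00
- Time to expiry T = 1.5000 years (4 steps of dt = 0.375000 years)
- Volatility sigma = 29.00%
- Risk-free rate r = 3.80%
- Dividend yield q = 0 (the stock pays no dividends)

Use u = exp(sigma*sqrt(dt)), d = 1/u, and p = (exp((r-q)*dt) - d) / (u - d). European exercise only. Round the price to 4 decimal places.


Answer: Price = V(0,0) = 1.3519

Derivation:
dt = T/N = 0.375000
u = exp(sigma*sqrt(dt)) = 1.194333; d = 1/u = 0.837287
p = (exp((r-q)*dt) - d) / (u - d) = 0.495916
Discount per step: exp(-r*dt) = 0.985851
Stock lattice S(k, i) with i counting down-moves:
  k=0: S(0,0) = 8.8400
  k=1: S(1,0) = 10.5579; S(1,1) = 7.4016
  k=2: S(2,0) = 12.6097; S(2,1) = 8.8400; S(2,2) = 6.1973
  k=3: S(3,0) = 15.0601; S(3,1) = 10.5579; S(3,2) = 7.4016; S(3,3) = 5.1889
  k=4: S(4,0) = 17.9868; S(4,1) = 12.6097; S(4,2) = 8.8400; S(4,3) = 6.1973; S(4,4) = 4.3446
Terminal payoffs V(N, i) = max(S_T - K, 0):
  V(4,0) = 8.986813; V(4,1) = 3.609656; V(4,2) = 0.000000; V(4,3) = 0.000000; V(4,4) = 0.000000
Backward induction: V(k, i) = exp(-r*dt) * [p * V(k+1, i) + (1-p) * V(k+1, i+1)].
  V(3,0) = exp(-r*dt) * [p*8.986813 + (1-p)*3.609656] = 6.187471
  V(3,1) = exp(-r*dt) * [p*3.609656 + (1-p)*0.000000] = 1.764758
  V(3,2) = exp(-r*dt) * [p*0.000000 + (1-p)*0.000000] = 0.000000
  V(3,3) = exp(-r*dt) * [p*0.000000 + (1-p)*0.000000] = 0.000000
  V(2,0) = exp(-r*dt) * [p*6.187471 + (1-p)*1.764758] = 3.902049
  V(2,1) = exp(-r*dt) * [p*1.764758 + (1-p)*0.000000] = 0.862789
  V(2,2) = exp(-r*dt) * [p*0.000000 + (1-p)*0.000000] = 0.000000
  V(1,0) = exp(-r*dt) * [p*3.902049 + (1-p)*0.862789] = 2.336473
  V(1,1) = exp(-r*dt) * [p*0.862789 + (1-p)*0.000000] = 0.421817
  V(0,0) = exp(-r*dt) * [p*2.336473 + (1-p)*0.421817] = 1.351922


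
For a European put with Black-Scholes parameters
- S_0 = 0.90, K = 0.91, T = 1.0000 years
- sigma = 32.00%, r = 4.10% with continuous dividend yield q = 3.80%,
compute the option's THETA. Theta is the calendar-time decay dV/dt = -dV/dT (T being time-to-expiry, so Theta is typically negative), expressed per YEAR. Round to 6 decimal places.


d1 = 0.1348442619; d2 = -0.1851557381
phi(d1) = 0.3953317391; exp(-qT) = 0.9627129409; exp(-rT) = 0.9598291299
Theta = -S*exp(-qT)*phi(d1)*sigma/(2*sqrt(T)) + r*K*exp(-rT)*N(-d2) - q*S*exp(-qT)*N(-d1)
N(-d1) = 0.4463675047; N(-d2) = 0.5734465577; sqrt(T) = 1.0000000000
Term 1 = -0.9000 * 0.9627129409 * 0.3953317391 * 0.3200 / (2 * 1.0000000000) = -0.0548051013
Term 2 = 0.0410 * 0.9100 * 0.9598291299 * 0.5734465577 = 0.0205358236
Term 3 = -0.0380 * 0.9000 * 0.9627129409 * 0.4463675047 = -0.0146965530
Theta = -0.0548051013 + (0.0205358236) + (-0.0146965530) = -0.048966

Answer: Theta = -0.048966


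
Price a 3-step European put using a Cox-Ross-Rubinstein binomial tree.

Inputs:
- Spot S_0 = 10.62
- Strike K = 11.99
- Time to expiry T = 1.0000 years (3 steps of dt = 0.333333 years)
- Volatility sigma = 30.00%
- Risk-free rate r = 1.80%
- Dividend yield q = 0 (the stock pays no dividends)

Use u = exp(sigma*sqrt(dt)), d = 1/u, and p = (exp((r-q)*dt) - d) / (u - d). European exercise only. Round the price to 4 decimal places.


dt = T/N = 0.333333
u = exp(sigma*sqrt(dt)) = 1.189110; d = 1/u = 0.840965
p = (exp((r-q)*dt) - d) / (u - d) = 0.474093
Discount per step: exp(-r*dt) = 0.994018
Stock lattice S(k, i) with i counting down-moves:
  k=0: S(0,0) = 10.6200
  k=1: S(1,0) = 12.6283; S(1,1) = 8.9310
  k=2: S(2,0) = 15.0165; S(2,1) = 10.6200; S(2,2) = 7.5107
  k=3: S(3,0) = 17.8563; S(3,1) = 12.6283; S(3,2) = 8.9310; S(3,3) = 6.3162
Terminal payoffs V(N, i) = max(K - S_T, 0):
  V(3,0) = 0.000000; V(3,1) = 0.000000; V(3,2) = 3.058950; V(3,3) = 5.673762
Backward induction: V(k, i) = exp(-r*dt) * [p * V(k+1, i) + (1-p) * V(k+1, i+1)].
  V(2,0) = exp(-r*dt) * [p*0.000000 + (1-p)*0.000000] = 0.000000
  V(2,1) = exp(-r*dt) * [p*0.000000 + (1-p)*3.058950] = 1.599101
  V(2,2) = exp(-r*dt) * [p*3.058950 + (1-p)*5.673762] = 4.407574
  V(1,0) = exp(-r*dt) * [p*0.000000 + (1-p)*1.599101] = 0.835948
  V(1,1) = exp(-r*dt) * [p*1.599101 + (1-p)*4.407574] = 3.057696
  V(0,0) = exp(-r*dt) * [p*0.835948 + (1-p)*3.057696] = 1.992391

Answer: Price = V(0,0) = 1.9924


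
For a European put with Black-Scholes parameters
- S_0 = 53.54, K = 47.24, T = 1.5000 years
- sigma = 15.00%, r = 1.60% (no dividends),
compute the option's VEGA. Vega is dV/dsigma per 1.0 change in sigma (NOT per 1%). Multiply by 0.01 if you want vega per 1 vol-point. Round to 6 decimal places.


Answer: Vega = 17.386184

Derivation:
d1 = 0.9039327327; d2 = 0.7202210020
phi(d1) = 0.2651430663; exp(-qT) = 1.0000000000; exp(-rT) = 0.9762857098
Vega = S * exp(-qT) * phi(d1) * sqrt(T) = 53.5400 * 1.0000000000 * 0.2651430663 * 1.2247448714 = 17.386184


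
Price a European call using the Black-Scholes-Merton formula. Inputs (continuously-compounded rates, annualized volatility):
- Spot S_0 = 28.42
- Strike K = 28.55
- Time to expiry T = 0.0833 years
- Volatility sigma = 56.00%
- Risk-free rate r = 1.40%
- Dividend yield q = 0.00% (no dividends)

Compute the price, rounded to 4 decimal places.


Answer: Price = 1.7857

Derivation:
d1 = (ln(S/K) + (r - q + 0.5*sigma^2) * T) / (sigma * sqrt(T)) = 0.05979138
d2 = d1 - sigma * sqrt(T) = -0.10183436
exp(-rT) = 0.99883448; exp(-qT) = 1.00000000
C = S_0 * exp(-qT) * N(d1) - K * exp(-rT) * N(d2)
N(d1) = 0.52383911; N(d2) = 0.45944408
C = 28.4200 * 1.00000000 * 0.52383911 - 28.5500 * 0.99883448 * 0.45944408 = 1.7857


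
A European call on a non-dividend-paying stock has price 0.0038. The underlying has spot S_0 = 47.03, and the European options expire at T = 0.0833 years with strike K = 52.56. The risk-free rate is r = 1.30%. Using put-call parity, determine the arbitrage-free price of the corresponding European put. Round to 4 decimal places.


Put-call parity: C - P = S_0 * exp(-qT) - K * exp(-rT).
S_0 * exp(-qT) = 47.0300 * 1.00000000 = 47.03000000
K * exp(-rT) = 52.5600 * 0.99891769 = 52.50311358
P = C - S*exp(-qT) + K*exp(-rT)
P = 0.0038 - 47.03000000 + 52.50311358 = 5.4769

Answer: Put price = 5.4769


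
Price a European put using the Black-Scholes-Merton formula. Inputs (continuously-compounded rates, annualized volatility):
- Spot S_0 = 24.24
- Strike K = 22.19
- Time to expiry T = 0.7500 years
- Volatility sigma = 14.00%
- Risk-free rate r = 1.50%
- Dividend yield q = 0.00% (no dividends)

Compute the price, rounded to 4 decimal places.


Answer: Price = 0.3232

Derivation:
d1 = (ln(S/K) + (r - q + 0.5*sigma^2) * T) / (sigma * sqrt(T)) = 0.88221121
d2 = d1 - sigma * sqrt(T) = 0.76096765
exp(-rT) = 0.98881304; exp(-qT) = 1.00000000
P = K * exp(-rT) * N(-d2) - S_0 * exp(-qT) * N(-d1)
N(-d1) = 0.18883130; N(-d2) = 0.22333819
P = 22.1900 * 0.98881304 * 0.22333819 - 24.2400 * 1.00000000 * 0.18883130 = 0.3232


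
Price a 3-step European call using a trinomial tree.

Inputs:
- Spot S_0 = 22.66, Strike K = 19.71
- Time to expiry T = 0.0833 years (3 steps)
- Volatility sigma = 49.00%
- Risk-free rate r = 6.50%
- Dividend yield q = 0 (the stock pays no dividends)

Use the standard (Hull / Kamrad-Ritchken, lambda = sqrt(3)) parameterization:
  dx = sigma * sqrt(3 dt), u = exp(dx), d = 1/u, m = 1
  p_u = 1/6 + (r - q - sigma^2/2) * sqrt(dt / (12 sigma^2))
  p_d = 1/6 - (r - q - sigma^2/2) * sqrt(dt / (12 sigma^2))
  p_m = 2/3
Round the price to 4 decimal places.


Answer: Price = V(0,0) = 3.2455

Derivation:
dt = T/N = 0.027767; dx = sigma*sqrt(3*dt) = 0.141423
u = exp(dx) = 1.151911; d = 1/u = 0.868122
p_u = 0.161262, p_m = 0.666667, p_d = 0.172071
Discount per step: exp(-r*dt) = 0.998197
Stock lattice S(k, j) with j the centered position index:
  k=0: S(0,+0) = 22.6600
  k=1: S(1,-1) = 19.6717; S(1,+0) = 22.6600; S(1,+1) = 26.1023
  k=2: S(2,-2) = 17.0774; S(2,-1) = 19.6717; S(2,+0) = 22.6600; S(2,+1) = 26.1023; S(2,+2) = 30.0675
  k=3: S(3,-3) = 14.8253; S(3,-2) = 17.0774; S(3,-1) = 19.6717; S(3,+0) = 22.6600; S(3,+1) = 26.1023; S(3,+2) = 30.0675; S(3,+3) = 34.6351
Terminal payoffs V(N, j) = max(S_T - K, 0):
  V(3,-3) = 0.000000; V(3,-2) = 0.000000; V(3,-1) = 0.000000; V(3,+0) = 2.950000; V(3,+1) = 6.392309; V(3,+2) = 10.357544; V(3,+3) = 14.925142
Backward induction: V(k, j) = exp(-r*dt) * [p_u * V(k+1, j+1) + p_m * V(k+1, j) + p_d * V(k+1, j-1)]
  V(2,-2) = exp(-r*dt) * [p_u*0.000000 + p_m*0.000000 + p_d*0.000000] = 0.000000
  V(2,-1) = exp(-r*dt) * [p_u*2.950000 + p_m*0.000000 + p_d*0.000000] = 0.474866
  V(2,+0) = exp(-r*dt) * [p_u*6.392309 + p_m*2.950000 + p_d*0.000000] = 2.992101
  V(2,+1) = exp(-r*dt) * [p_u*10.357544 + p_m*6.392309 + p_d*2.950000] = 6.427820
  V(2,+2) = exp(-r*dt) * [p_u*14.925142 + p_m*10.357544 + p_d*6.392309] = 10.393050
  V(1,-1) = exp(-r*dt) * [p_u*2.992101 + p_m*0.474866 + p_d*0.000000] = 0.797650
  V(1,+0) = exp(-r*dt) * [p_u*6.427820 + p_m*2.992101 + p_d*0.474866] = 3.107397
  V(1,+1) = exp(-r*dt) * [p_u*10.393050 + p_m*6.427820 + p_d*2.992101] = 6.464398
  V(0,+0) = exp(-r*dt) * [p_u*6.464398 + p_m*3.107397 + p_d*0.797650] = 3.245452


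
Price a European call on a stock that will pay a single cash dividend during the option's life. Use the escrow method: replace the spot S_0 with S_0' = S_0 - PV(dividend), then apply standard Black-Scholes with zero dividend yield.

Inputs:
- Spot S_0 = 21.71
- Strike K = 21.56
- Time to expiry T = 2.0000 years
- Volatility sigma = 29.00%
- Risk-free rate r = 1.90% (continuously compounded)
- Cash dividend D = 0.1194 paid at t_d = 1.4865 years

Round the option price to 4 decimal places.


PV(D) = D * exp(-r * t_d) = 0.1194 * 0.97215162 = 0.11607490
S_0' = S_0 - PV(D) = 21.7100 - 0.11607490 = 21.59392510
d1 = (ln(S_0'/K) + (r + sigma^2/2)*T) / (sigma*sqrt(T)) = 0.30155004
d2 = d1 - sigma*sqrt(T) = -0.10857190
exp(-rT) = 0.96271294
N(d1) = 0.61850245; N(d2) = 0.45677103
C = S_0' * N(d1) - K * exp(-rT) * N(d2) = 21.59392510 * 0.61850245 - 21.5600 * 0.96271294 * 0.45677103 = 3.8751

Answer: Price = 3.8751


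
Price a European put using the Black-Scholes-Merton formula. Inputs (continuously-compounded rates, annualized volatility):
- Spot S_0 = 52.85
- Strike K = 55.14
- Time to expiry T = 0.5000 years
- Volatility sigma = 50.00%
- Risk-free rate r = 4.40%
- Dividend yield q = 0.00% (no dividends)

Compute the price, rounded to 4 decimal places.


d1 = (ln(S/K) + (r - q + 0.5*sigma^2) * T) / (sigma * sqrt(T)) = 0.11902674
d2 = d1 - sigma * sqrt(T) = -0.23452665
exp(-rT) = 0.97824024; exp(-qT) = 1.00000000
P = K * exp(-rT) * N(-d2) - S_0 * exp(-qT) * N(-d1)
N(-d1) = 0.45262709; N(-d2) = 0.59271193
P = 55.1400 * 0.97824024 * 0.59271193 - 52.8500 * 1.00000000 * 0.45262709 = 8.0496

Answer: Price = 8.0496


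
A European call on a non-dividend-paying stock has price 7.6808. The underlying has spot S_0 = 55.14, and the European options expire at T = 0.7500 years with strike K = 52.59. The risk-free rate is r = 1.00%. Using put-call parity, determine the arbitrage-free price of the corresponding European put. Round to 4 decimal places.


Put-call parity: C - P = S_0 * exp(-qT) - K * exp(-rT).
S_0 * exp(-qT) = 55.1400 * 1.00000000 = 55.14000000
K * exp(-rT) = 52.5900 * 0.99252805 = 52.19705040
P = C - S*exp(-qT) + K*exp(-rT)
P = 7.6808 - 55.14000000 + 52.19705040 = 4.7379

Answer: Put price = 4.7379


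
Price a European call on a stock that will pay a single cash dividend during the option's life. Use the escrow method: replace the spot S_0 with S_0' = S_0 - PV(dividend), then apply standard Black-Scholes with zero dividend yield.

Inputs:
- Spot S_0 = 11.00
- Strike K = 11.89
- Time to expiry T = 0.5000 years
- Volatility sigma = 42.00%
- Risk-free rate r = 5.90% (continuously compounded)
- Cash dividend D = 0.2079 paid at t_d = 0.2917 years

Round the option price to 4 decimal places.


Answer: Price = 0.9774

Derivation:
PV(D) = D * exp(-r * t_d) = 0.2079 * 0.98293695 = 0.20435259
S_0' = S_0 - PV(D) = 11.0000 - 0.20435259 = 10.79564741
d1 = (ln(S_0'/K) + (r + sigma^2/2)*T) / (sigma*sqrt(T)) = -0.07729241
d2 = d1 - sigma*sqrt(T) = -0.37427726
exp(-rT) = 0.97093088
N(d1) = 0.46919546; N(d2) = 0.35409902
C = S_0' * N(d1) - K * exp(-rT) * N(d2) = 10.79564741 * 0.46919546 - 11.8900 * 0.97093088 * 0.35409902 = 0.9774


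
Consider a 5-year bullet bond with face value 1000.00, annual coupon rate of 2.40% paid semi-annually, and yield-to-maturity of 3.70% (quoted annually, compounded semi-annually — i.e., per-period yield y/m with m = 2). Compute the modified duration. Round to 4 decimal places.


Coupon per period c = face * coupon_rate / m = 12.000000
Periods per year m = 2; per-period yield y/m = 0.018500
Number of cashflows N = 10
Cashflows (t years, CF_t, discount factor 1/(1+y/m)^(m*t), PV):
  t = 0.5000: CF_t = 12.000000, DF = 0.981836, PV = 11.782032
  t = 1.0000: CF_t = 12.000000, DF = 0.964002, PV = 11.568024
  t = 1.5000: CF_t = 12.000000, DF = 0.946492, PV = 11.357903
  t = 2.0000: CF_t = 12.000000, DF = 0.929300, PV = 11.151598
  t = 2.5000: CF_t = 12.000000, DF = 0.912420, PV = 10.949041
  t = 3.0000: CF_t = 12.000000, DF = 0.895847, PV = 10.750163
  t = 3.5000: CF_t = 12.000000, DF = 0.879575, PV = 10.554897
  t = 4.0000: CF_t = 12.000000, DF = 0.863598, PV = 10.363179
  t = 4.5000: CF_t = 12.000000, DF = 0.847912, PV = 10.174942
  t = 5.0000: CF_t = 1012.000000, DF = 0.832510, PV = 842.500523
Price P = sum_t PV_t = 941.152302
First compute Macaulay numerator sum_t t * PV_t:
  t * PV_t at t = 0.5000: 5.891016
  t * PV_t at t = 1.0000: 11.568024
  t * PV_t at t = 1.5000: 17.036854
  t * PV_t at t = 2.0000: 22.303196
  t * PV_t at t = 2.5000: 27.372602
  t * PV_t at t = 3.0000: 32.250489
  t * PV_t at t = 3.5000: 36.942141
  t * PV_t at t = 4.0000: 41.452714
  t * PV_t at t = 4.5000: 45.787239
  t * PV_t at t = 5.0000: 4212.502615
Macaulay duration D = 4453.106891 / 941.152302 = 4.731548
Modified duration = D / (1 + y/m) = 4.731548 / (1 + 0.018500) = 4.645604

Answer: Modified duration = 4.6456


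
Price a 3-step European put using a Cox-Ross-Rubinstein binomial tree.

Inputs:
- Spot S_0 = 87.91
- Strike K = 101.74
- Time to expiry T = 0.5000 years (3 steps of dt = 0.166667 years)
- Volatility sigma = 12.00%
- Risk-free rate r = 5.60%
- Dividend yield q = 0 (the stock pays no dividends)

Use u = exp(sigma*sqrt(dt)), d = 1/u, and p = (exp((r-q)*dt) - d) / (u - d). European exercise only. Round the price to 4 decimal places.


dt = T/N = 0.166667
u = exp(sigma*sqrt(dt)) = 1.050210; d = 1/u = 0.952191
p = (exp((r-q)*dt) - d) / (u - d) = 0.583421
Discount per step: exp(-r*dt) = 0.990710
Stock lattice S(k, i) with i counting down-moves:
  k=0: S(0,0) = 87.9100
  k=1: S(1,0) = 92.3239; S(1,1) = 83.7071
  k=2: S(2,0) = 96.9595; S(2,1) = 87.9100; S(2,2) = 79.7051
  k=3: S(3,0) = 101.8278; S(3,1) = 92.3239; S(3,2) = 83.7071; S(3,3) = 75.8945
Terminal payoffs V(N, i) = max(K - S_T, 0):
  V(3,0) = 0.000000; V(3,1) = 9.416071; V(3,2) = 18.032903; V(3,3) = 25.845503
Backward induction: V(k, i) = exp(-r*dt) * [p * V(k+1, i) + (1-p) * V(k+1, i+1)].
  V(2,0) = exp(-r*dt) * [p*0.000000 + (1-p)*9.416071] = 3.886101
  V(2,1) = exp(-r*dt) * [p*9.416071 + (1-p)*18.032903] = 12.884844
  V(2,2) = exp(-r*dt) * [p*18.032903 + (1-p)*25.845503] = 21.089712
  V(1,0) = exp(-r*dt) * [p*3.886101 + (1-p)*12.884844] = 7.563866
  V(1,1) = exp(-r*dt) * [p*12.884844 + (1-p)*21.089712] = 16.151372
  V(0,0) = exp(-r*dt) * [p*7.563866 + (1-p)*16.151372] = 11.037743

Answer: Price = V(0,0) = 11.0377


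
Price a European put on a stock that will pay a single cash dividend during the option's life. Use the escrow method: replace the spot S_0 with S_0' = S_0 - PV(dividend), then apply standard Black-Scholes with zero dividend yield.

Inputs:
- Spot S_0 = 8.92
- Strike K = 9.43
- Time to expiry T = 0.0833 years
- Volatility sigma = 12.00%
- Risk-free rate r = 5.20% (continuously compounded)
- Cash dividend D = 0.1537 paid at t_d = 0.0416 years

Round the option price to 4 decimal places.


Answer: Price = 0.6254

Derivation:
PV(D) = D * exp(-r * t_d) = 0.1537 * 0.99783914 = 0.15336788
S_0' = S_0 - PV(D) = 8.9200 - 0.15336788 = 8.76663212
d1 = (ln(S_0'/K) + (r + sigma^2/2)*T) / (sigma*sqrt(T)) = -1.96373087
d2 = d1 - sigma*sqrt(T) = -1.99836496
exp(-rT) = 0.99567777
N(-d1) = 0.97521934; N(-d2) = 0.97716145
P = K * exp(-rT) * N(-d2) - S_0' * N(-d1) = 9.4300 * 0.99567777 * 0.97716145 - 8.76663212 * 0.97521934 = 0.6254


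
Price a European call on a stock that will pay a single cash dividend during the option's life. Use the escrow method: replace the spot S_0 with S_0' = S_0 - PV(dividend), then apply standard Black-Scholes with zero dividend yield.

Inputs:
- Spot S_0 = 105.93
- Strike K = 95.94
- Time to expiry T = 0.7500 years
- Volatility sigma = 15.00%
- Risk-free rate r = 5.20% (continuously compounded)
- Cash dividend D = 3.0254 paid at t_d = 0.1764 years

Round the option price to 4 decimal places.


Answer: Price = 12.0730

Derivation:
PV(D) = D * exp(-r * t_d) = 3.0254 * 0.99086914 = 2.99777550
S_0' = S_0 - PV(D) = 105.9300 - 2.99777550 = 102.93222450
d1 = (ln(S_0'/K) + (r + sigma^2/2)*T) / (sigma*sqrt(T)) = 0.90671136
d2 = d1 - sigma*sqrt(T) = 0.77680755
exp(-rT) = 0.96175071
N(d1) = 0.81772027; N(d2) = 0.78136384
C = S_0' * N(d1) - K * exp(-rT) * N(d2) = 102.93222450 * 0.81772027 - 95.9400 * 0.96175071 * 0.78136384 = 12.0730


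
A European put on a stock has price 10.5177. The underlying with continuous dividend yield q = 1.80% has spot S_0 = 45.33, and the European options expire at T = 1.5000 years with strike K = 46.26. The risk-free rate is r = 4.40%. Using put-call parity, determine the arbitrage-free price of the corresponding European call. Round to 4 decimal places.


Answer: Call price = 11.3348

Derivation:
Put-call parity: C - P = S_0 * exp(-qT) - K * exp(-rT).
S_0 * exp(-qT) = 45.3300 * 0.97336124 = 44.12246508
K * exp(-rT) = 46.2600 * 0.93613086 = 43.30541378
C = P + S*exp(-qT) - K*exp(-rT)
C = 10.5177 + 44.12246508 - 43.30541378 = 11.3348


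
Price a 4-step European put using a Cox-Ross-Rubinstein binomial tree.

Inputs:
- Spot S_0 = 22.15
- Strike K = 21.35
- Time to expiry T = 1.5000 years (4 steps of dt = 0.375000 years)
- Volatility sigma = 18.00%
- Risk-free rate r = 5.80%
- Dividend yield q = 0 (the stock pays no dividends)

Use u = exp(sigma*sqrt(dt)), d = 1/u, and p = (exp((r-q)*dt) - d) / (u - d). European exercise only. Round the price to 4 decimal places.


dt = T/N = 0.375000
u = exp(sigma*sqrt(dt)) = 1.116532; d = 1/u = 0.895631
p = (exp((r-q)*dt) - d) / (u - d) = 0.572010
Discount per step: exp(-r*dt) = 0.978485
Stock lattice S(k, i) with i counting down-moves:
  k=0: S(0,0) = 22.1500
  k=1: S(1,0) = 24.7312; S(1,1) = 19.8382
  k=2: S(2,0) = 27.6131; S(2,1) = 22.1500; S(2,2) = 17.7677
  k=3: S(3,0) = 30.8309; S(3,1) = 24.7312; S(3,2) = 19.8382; S(3,3) = 15.9133
  k=4: S(4,0) = 34.4237; S(4,1) = 27.6131; S(4,2) = 22.1500; S(4,3) = 17.7677; S(4,4) = 14.2525
Terminal payoffs V(N, i) = max(K - S_T, 0):
  V(4,0) = 0.000000; V(4,1) = 0.000000; V(4,2) = 0.000000; V(4,3) = 3.582278; V(4,4) = 7.097543
Backward induction: V(k, i) = exp(-r*dt) * [p * V(k+1, i) + (1-p) * V(k+1, i+1)].
  V(3,0) = exp(-r*dt) * [p*0.000000 + (1-p)*0.000000] = 0.000000
  V(3,1) = exp(-r*dt) * [p*0.000000 + (1-p)*0.000000] = 0.000000
  V(3,2) = exp(-r*dt) * [p*0.000000 + (1-p)*3.582278] = 1.500192
  V(3,3) = exp(-r*dt) * [p*3.582278 + (1-p)*7.097543] = 4.977333
  V(2,0) = exp(-r*dt) * [p*0.000000 + (1-p)*0.000000] = 0.000000
  V(2,1) = exp(-r*dt) * [p*0.000000 + (1-p)*1.500192] = 0.628253
  V(2,2) = exp(-r*dt) * [p*1.500192 + (1-p)*4.977333] = 2.924078
  V(1,0) = exp(-r*dt) * [p*0.000000 + (1-p)*0.628253] = 0.263101
  V(1,1) = exp(-r*dt) * [p*0.628253 + (1-p)*2.924078] = 1.576185
  V(0,0) = exp(-r*dt) * [p*0.263101 + (1-p)*1.576185] = 0.807335

Answer: Price = V(0,0) = 0.8073


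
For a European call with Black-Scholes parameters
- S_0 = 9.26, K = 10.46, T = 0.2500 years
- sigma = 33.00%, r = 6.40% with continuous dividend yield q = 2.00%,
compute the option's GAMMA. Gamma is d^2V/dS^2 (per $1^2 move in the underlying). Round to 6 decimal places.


d1 = -0.5893449090; d2 = -0.7543449090
phi(d1) = 0.3353427137; exp(-qT) = 0.9950124792; exp(-rT) = 0.9841273201
Gamma = exp(-qT) * phi(d1) / (S * sigma * sqrt(T)) = 0.9950124792 * 0.3353427137 / (9.2600 * 0.3300 * 0.5000000000) = 0.218385

Answer: Gamma = 0.218385
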